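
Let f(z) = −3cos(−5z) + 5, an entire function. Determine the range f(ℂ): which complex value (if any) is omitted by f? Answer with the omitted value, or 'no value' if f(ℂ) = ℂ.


Little Picard bounds the complement of f(ℂ) to at most one point.
cos is entire and surjective onto ℂ: for every w ∈ ℂ, cos(ζ) = w has a solution ζ ∈ ℂ (e.g., via the complex inverse arccos). With ζ = −5z this gives z = ζ/(-5). Then -3·cos(−5z) takes every value in -3·ℂ = ℂ, and adding 5 is a bijection of ℂ. So f is surjective and omits no value. (Note: only on the real line is cos bounded by [−1, 1].)

Omitted value: no value.


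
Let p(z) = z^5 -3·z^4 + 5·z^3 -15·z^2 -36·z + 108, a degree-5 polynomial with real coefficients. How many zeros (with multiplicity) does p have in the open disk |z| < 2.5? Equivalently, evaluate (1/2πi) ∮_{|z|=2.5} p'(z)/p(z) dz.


The zeros of p are: 3, -2, (0 + 3i), (0 - 3i), 2.
Their magnitudes are: 3, 2, 3, 3, 2.
Zeros with |z| < R = 2.5: -2, 2.
Count = 2.
By the argument principle, (1/2πi) ∮_{|z|=R} p'(z)/p(z) dz equals exactly this count.

Number of zeros inside |z| < 2.5: 2.


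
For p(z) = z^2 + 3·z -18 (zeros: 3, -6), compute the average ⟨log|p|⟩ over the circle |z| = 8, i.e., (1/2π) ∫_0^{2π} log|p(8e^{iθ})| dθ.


Zeros: -6, 3; r = 8.
Inside |z| < r: -6, 3. Outside (|z| ≥ r): ∅.
p(0) = -18, so log|p(0)| = log(18) = 2.8904.
Apply Jensen: I(r) = log|p(0)| + Σ_k log(r/|z_k|), summed over zeros inside |z| < r.
  log(r/|z_k|) for z_k = 3: log(8/3) = 0.9808
  log(r/|z_k|) for z_k = -6: log(8/6) = 0.2877
Sum over inside zeros: 1.2685.
I(r) = log|p(0)| + (inside sum) = 2.8904 + 1.2685 = 4.1589.
Closed form (all zeros inside, monic): I(r) = n·log(r) = 2·log(8) = 4.1589. ✓

I(r) ≈ 4.1589.


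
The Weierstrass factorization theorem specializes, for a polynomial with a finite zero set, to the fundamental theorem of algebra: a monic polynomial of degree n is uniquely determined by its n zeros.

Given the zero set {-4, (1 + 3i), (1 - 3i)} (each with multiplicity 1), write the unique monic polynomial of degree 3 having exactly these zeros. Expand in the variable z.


The polynomial is p(z) = ∏_{α ∈ S} (z − α), where S = {-4, (1 + 3i), (1 - 3i)}.
Expanding the product yields: p(z) = z^3 + 2·z^2 + 2·z + 40.
Note conjugate pairs combine to real quadratics: (z − (1+3i))(z − (1−3i)) = z² − 2z + 10.
The resulting polynomial has degree 3 and real coefficients as required.

p(z) = z^3 + 2·z^2 + 2·z + 40.


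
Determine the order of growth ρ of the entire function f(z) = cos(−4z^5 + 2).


Write cos(w) = (e^{iw} ± e^{−iw})/(2 or 2i), so |cos(w)| ≤ e^{|w|}. With w = −4z^5 + 2, |w| ≤ 4r^5 + 2 on |z|=r, giving M(r) ≤ e^{4r^5 + 2} and ρ ≤ 5. For the lower bound, choose z on |z|=r with -4z^5 purely imaginary of modulus 4r^5; then |cos(−4z^5 + 2)| grows like e^{4r^5}/2, so ρ ≥ 5. Hence ρ = 5.
Therefore ρ = 5.

Order ρ = 5.


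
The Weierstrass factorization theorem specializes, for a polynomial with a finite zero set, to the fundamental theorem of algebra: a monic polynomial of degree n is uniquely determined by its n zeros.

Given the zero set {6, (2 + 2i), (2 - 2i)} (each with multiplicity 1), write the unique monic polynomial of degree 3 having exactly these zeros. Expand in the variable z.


The polynomial is p(z) = ∏_{α ∈ S} (z − α), where S = {6, (2 + 2i), (2 - 2i)}.
Expanding the product yields: p(z) = z^3 -10·z^2 + 32·z -48.
Note conjugate pairs combine to real quadratics: (z − (2+2i))(z − (2−2i)) = z² − 4z + 8.
The resulting polynomial has degree 3 and real coefficients as required.

p(z) = z^3 -10·z^2 + 32·z -48.


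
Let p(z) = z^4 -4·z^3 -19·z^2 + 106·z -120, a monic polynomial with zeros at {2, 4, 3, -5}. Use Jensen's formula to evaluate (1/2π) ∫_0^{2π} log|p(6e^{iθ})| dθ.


Zeros: -5, 2, 3, 4; r = 6.
Inside |z| < r: -5, 2, 3, 4. Outside (|z| ≥ r): ∅.
p(0) = -120, so log|p(0)| = log(120) = 4.7875.
Apply Jensen: I(r) = log|p(0)| + Σ_k log(r/|z_k|), summed over zeros inside |z| < r.
  log(r/|z_k|) for z_k = 2: log(6/2) = 1.0986
  log(r/|z_k|) for z_k = 4: log(6/4) = 0.4055
  log(r/|z_k|) for z_k = 3: log(6/3) = 0.6931
  log(r/|z_k|) for z_k = -5: log(6/5) = 0.1823
Sum over inside zeros: 2.3795.
I(r) = log|p(0)| + (inside sum) = 4.7875 + 2.3795 = 7.1670.
Closed form (all zeros inside, monic): I(r) = n·log(r) = 4·log(6) = 7.1670. ✓

I(r) ≈ 7.1670.


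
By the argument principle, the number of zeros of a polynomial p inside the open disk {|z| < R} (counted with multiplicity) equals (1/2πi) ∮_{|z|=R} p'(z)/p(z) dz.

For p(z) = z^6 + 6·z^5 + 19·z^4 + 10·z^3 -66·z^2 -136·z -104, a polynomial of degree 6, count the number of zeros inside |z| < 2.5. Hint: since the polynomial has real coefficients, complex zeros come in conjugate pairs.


The zeros of p are: -2, (-2 + 3i), (-2 - 3i), 2, (-1 + 1i), (-1 - 1i).
Their magnitudes are: 2, 3.606, 3.606, 2, 1.414, 1.414.
Zeros with |z| < R = 2.5: -2, 2, (-1 + 1i), (-1 - 1i).
Count = 4.
By the argument principle, (1/2πi) ∮_{|z|=R} p'(z)/p(z) dz equals exactly this count.

Number of zeros inside |z| < 2.5: 4.


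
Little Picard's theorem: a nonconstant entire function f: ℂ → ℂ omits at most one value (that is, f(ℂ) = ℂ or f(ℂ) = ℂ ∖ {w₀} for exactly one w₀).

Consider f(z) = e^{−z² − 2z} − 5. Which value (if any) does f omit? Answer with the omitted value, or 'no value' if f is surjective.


Little Picard bounds the complement of f(ℂ) to at most one point.
The exponent g(z) = −z² − 2z is a nonconstant polynomial, hence surjective onto ℂ. So e^{g(z)} takes every value in {e^w : w ∈ ℂ} = ℂ ∖ {0}. Adding -5 shifts the range to ℂ ∖ {-5}. f omits exactly -5.

Omitted value: -5.


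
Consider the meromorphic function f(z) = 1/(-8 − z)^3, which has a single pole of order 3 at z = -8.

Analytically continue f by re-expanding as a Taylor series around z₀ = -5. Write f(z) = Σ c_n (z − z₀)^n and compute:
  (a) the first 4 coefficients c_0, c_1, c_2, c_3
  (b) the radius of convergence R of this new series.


Let w = z − z₀, so z = z₀ + w.
Then -8 − z = -8 − (z₀ + w) = (-8 − z₀) − w = -3 − w.
f(z) = 1/(-3 − w)^3 = (1/(-3)^3) · (1 − w/(-3))^{−3}.
By the binomial series (1−u)^{−3} = Σ_{n≥0} C(n+2, 2) u^n for |u|<1, with u = w/(-3):
  c_n = C(n+2, 2) / (-3)^(n+3).
  c_0 = 1/(-3)^3 = -1/27.
  c_1 = 3/(-3)^4 = 1/27.
  c_2 = 6/(-3)^5 = -2/81.
  c_3 = 10/(-3)^6 = 10/729.
The series is valid for |w/d| < 1, i.e. |z − z₀| < |d|.
Radius of convergence: R = |-8 − z₀| = |-3| = 3 (distance from z₀ to the singularity z = -8).

c_0 = -1/27, c_1 = 1/27, c_2 = -2/81, c_3 = 10/729; R = 3.


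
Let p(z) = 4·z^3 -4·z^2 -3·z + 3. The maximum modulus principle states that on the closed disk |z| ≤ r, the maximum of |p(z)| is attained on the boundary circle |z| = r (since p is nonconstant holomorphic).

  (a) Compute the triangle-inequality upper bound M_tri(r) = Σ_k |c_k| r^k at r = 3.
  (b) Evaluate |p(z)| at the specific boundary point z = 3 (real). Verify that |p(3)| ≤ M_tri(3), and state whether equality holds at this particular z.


Coefficients: c_0 = 3, c_1 = -3, c_2 = -4, c_3 = 4. Radius r = 3.
Part (a). Triangle bound: M_tri(r) = Σ_k |c_k| r^k
  = |3|·3^0 + |-3|·3^1 + |-4|·3^2 + |4|·3^3
  = 3 + 9 + 36 + 108 = 156.
This bounds M(r) := max_{|z|=r} |p(z)| from above; equality holds iff all terms c_k z^k can be made to align in phase at a single z on |z|=r.
Part (b). At z = 3 (real, on the circle |z| = r):
  p(3) = (3)·3^0 + (-3)·3^1 + (-4)·3^2 + (4)·3^3 = 66.
  |p(3)| = 66.
Check: |p(3)| = 66 ≤ 156 = M_tri(3). ✓ Equality does not hold at z = 3 (the coefficients have mixed signs, so the terms do not all align in phase there).

M_tri(3) = 156; |p(3)| = 66; equality at z=3: no.


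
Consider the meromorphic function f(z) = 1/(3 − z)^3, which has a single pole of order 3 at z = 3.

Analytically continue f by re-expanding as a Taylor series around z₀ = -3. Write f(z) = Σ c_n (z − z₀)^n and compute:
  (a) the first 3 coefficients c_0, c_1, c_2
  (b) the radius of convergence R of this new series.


Let w = z − z₀, so z = z₀ + w.
Then 3 − z = 3 − (z₀ + w) = (3 − z₀) − w = 6 − w.
f(z) = 1/(6 − w)^3 = (1/(6)^3) · (1 − w/(6))^{−3}.
By the binomial series (1−u)^{−3} = Σ_{n≥0} C(n+2, 2) u^n for |u|<1, with u = w/(6):
  c_n = C(n+2, 2) / (6)^(n+3).
  c_0 = 1/(6)^3 = 1/216.
  c_1 = 3/(6)^4 = 1/432.
  c_2 = 6/(6)^5 = 1/1296.
The series is valid for |w/d| < 1, i.e. |z − z₀| < |d|.
Radius of convergence: R = |3 − z₀| = |6| = 6 (distance from z₀ to the singularity z = 3).

c_0 = 1/216, c_1 = 1/432, c_2 = 1/1296; R = 6.


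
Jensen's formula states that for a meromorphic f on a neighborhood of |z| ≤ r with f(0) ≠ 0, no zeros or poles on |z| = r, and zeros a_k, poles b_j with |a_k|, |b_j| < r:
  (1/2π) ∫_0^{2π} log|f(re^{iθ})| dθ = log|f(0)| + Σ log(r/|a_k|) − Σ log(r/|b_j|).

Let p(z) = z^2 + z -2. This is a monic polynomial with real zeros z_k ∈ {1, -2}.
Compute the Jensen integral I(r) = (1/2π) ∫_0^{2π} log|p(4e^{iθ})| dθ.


Zeros: -2, 1; r = 4.
Inside |z| < r: -2, 1. Outside (|z| ≥ r): ∅.
p(0) = -2, so log|p(0)| = log(2) = 0.6931.
Apply Jensen: I(r) = log|p(0)| + Σ_k log(r/|z_k|), summed over zeros inside |z| < r.
  log(r/|z_k|) for z_k = 1: log(4/1) = 1.3863
  log(r/|z_k|) for z_k = -2: log(4/2) = 0.6931
Sum over inside zeros: 2.0794.
I(r) = log|p(0)| + (inside sum) = 0.6931 + 2.0794 = 2.7726.
Closed form (all zeros inside, monic): I(r) = n·log(r) = 2·log(4) = 2.7726. ✓

I(r) ≈ 2.7726.


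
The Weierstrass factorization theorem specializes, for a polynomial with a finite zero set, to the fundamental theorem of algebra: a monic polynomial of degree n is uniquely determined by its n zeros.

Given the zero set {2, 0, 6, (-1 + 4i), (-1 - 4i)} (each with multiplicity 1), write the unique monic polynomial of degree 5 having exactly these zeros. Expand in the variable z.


The polynomial is p(z) = ∏_{α ∈ S} (z − α), where S = {2, 0, 6, (-1 + 4i), (-1 - 4i)}.
Expanding the product yields: p(z) = z^5 -6·z^4 + 13·z^3 -112·z^2 + 204·z.
Note conjugate pairs combine to real quadratics: (z − (-1+4i))(z − (-1−4i)) = z² + 2z + 17.
The resulting polynomial has degree 5 and real coefficients as required.

p(z) = z^5 -6·z^4 + 13·z^3 -112·z^2 + 204·z.


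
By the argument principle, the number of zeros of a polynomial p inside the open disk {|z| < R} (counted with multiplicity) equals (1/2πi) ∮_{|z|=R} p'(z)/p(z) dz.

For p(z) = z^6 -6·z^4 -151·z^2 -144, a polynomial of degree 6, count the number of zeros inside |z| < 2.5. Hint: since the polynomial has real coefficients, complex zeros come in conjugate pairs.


The zeros of p are: (0 + 3i), (0 - 3i), -4, 4, (0 + 1i), (0 - 1i).
Their magnitudes are: 3, 3, 4, 4, 1, 1.
Zeros with |z| < R = 2.5: (0 + 1i), (0 - 1i).
Count = 2.
By the argument principle, (1/2πi) ∮_{|z|=R} p'(z)/p(z) dz equals exactly this count.

Number of zeros inside |z| < 2.5: 2.


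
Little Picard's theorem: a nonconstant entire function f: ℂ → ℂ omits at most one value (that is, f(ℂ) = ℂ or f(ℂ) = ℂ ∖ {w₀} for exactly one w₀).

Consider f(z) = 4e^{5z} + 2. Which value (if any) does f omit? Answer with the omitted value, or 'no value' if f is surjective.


Little Picard bounds the complement of f(ℂ) to at most one point.
e^{5z} is never zero on ℂ, so 4·e^{5z} takes every value in ℂ ∖ {0}. Adding 2 shifts the range to ℂ ∖ {2}. Thus f omits exactly the value 2.

Omitted value: 2.


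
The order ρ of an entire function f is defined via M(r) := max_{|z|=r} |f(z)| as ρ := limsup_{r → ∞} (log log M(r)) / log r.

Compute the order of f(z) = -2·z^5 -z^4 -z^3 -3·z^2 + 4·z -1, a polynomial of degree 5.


|f(z)| ≤ Σ|c_k|·r^k = O(r^5) as r → ∞. Polynomial growth is O(e^{r^ε}) for every ε > 0 (since r^5/e^{r^ε} → 0), so ρ ≤ ε for all ε > 0, i.e. ρ = 0. Every nonconstant polynomial has order 0.
Therefore ρ = 0.

Order ρ = 0.


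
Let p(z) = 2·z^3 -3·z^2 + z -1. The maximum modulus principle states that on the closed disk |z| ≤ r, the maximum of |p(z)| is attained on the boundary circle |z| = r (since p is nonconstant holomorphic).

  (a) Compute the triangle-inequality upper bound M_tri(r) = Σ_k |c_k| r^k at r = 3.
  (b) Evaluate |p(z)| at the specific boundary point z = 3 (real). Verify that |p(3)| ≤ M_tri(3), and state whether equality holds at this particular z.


Coefficients: c_0 = -1, c_1 = 1, c_2 = -3, c_3 = 2. Radius r = 3.
Part (a). Triangle bound: M_tri(r) = Σ_k |c_k| r^k
  = |-1|·3^0 + |1|·3^1 + |-3|·3^2 + |2|·3^3
  = 1 + 3 + 27 + 54 = 85.
This bounds M(r) := max_{|z|=r} |p(z)| from above; equality holds iff all terms c_k z^k can be made to align in phase at a single z on |z|=r.
Part (b). At z = 3 (real, on the circle |z| = r):
  p(3) = (-1)·3^0 + (1)·3^1 + (-3)·3^2 + (2)·3^3 = 29.
  |p(3)| = 29.
Check: |p(3)| = 29 ≤ 85 = M_tri(3). ✓ Equality does not hold at z = 3 (the coefficients have mixed signs, so the terms do not all align in phase there).

M_tri(3) = 85; |p(3)| = 29; equality at z=3: no.


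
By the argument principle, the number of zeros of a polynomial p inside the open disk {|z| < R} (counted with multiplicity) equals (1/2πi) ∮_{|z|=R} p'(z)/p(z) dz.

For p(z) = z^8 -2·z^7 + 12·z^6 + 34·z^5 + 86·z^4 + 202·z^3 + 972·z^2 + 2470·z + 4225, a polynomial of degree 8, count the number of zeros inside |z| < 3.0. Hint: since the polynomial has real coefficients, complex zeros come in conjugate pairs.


The zeros of p are: (2 + 3i), (2 - 3i), (-2 + 1i), (-2 - 1i), (2 + 3i), (2 - 3i), (-1 + 2i), (-1 - 2i).
Their magnitudes are: 3.606, 3.606, 2.236, 2.236, 3.606, 3.606, 2.236, 2.236.
Zeros with |z| < R = 3.0: (-2 + 1i), (-2 - 1i), (-1 + 2i), (-1 - 2i).
Count = 4.
By the argument principle, (1/2πi) ∮_{|z|=R} p'(z)/p(z) dz equals exactly this count.

Number of zeros inside |z| < 3.0: 4.


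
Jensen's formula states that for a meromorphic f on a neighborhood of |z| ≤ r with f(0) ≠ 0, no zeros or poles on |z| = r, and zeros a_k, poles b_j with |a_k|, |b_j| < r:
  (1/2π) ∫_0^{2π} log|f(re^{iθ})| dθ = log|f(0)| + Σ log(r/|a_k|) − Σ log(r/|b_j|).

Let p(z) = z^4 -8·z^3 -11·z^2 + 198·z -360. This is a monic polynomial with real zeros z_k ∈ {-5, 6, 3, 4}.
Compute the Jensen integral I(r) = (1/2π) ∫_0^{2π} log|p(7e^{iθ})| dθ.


Zeros: -5, 3, 4, 6; r = 7.
Inside |z| < r: -5, 3, 4, 6. Outside (|z| ≥ r): ∅.
p(0) = -360, so log|p(0)| = log(360) = 5.8861.
Apply Jensen: I(r) = log|p(0)| + Σ_k log(r/|z_k|), summed over zeros inside |z| < r.
  log(r/|z_k|) for z_k = -5: log(7/5) = 0.3365
  log(r/|z_k|) for z_k = 6: log(7/6) = 0.1542
  log(r/|z_k|) for z_k = 3: log(7/3) = 0.8473
  log(r/|z_k|) for z_k = 4: log(7/4) = 0.5596
Sum over inside zeros: 1.8975.
I(r) = log|p(0)| + (inside sum) = 5.8861 + 1.8975 = 7.7836.
Closed form (all zeros inside, monic): I(r) = n·log(r) = 4·log(7) = 7.7836. ✓

I(r) ≈ 7.7836.


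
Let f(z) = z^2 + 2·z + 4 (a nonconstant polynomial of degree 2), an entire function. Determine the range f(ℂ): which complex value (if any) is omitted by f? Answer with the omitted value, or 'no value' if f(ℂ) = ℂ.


Little Picard bounds the complement of f(ℂ) to at most one point.
For every w ∈ ℂ, the equation p(z) − w = 0 is a nonconstant polynomial in z and hence has at least one root by the fundamental theorem of algebra. So p is surjective onto ℂ, omitting no value.

Omitted value: no value.


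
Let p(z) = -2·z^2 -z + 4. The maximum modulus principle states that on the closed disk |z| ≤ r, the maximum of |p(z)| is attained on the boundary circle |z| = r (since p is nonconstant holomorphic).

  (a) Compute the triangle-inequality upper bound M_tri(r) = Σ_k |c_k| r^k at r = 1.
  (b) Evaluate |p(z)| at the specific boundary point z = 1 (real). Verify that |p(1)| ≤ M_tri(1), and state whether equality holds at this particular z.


Coefficients: c_0 = 4, c_1 = -1, c_2 = -2. Radius r = 1.
Part (a). Triangle bound: M_tri(r) = Σ_k |c_k| r^k
  = |4|·1^0 + |-1|·1^1 + |-2|·1^2
  = 4 + 1 + 2 = 7.
This bounds M(r) := max_{|z|=r} |p(z)| from above; equality holds iff all terms c_k z^k can be made to align in phase at a single z on |z|=r.
Part (b). At z = 1 (real, on the circle |z| = r):
  p(1) = (4)·1^0 + (-1)·1^1 + (-2)·1^2 = 1.
  |p(1)| = 1.
Check: |p(1)| = 1 ≤ 7 = M_tri(1). ✓ Equality does not hold at z = 1 (the coefficients have mixed signs, so the terms do not all align in phase there).

M_tri(1) = 7; |p(1)| = 1; equality at z=1: no.


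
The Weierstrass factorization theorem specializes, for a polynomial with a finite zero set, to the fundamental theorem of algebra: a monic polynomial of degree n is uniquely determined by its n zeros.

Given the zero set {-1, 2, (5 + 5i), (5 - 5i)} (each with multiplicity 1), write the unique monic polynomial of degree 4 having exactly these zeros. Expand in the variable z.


The polynomial is p(z) = ∏_{α ∈ S} (z − α), where S = {-1, 2, (5 + 5i), (5 - 5i)}.
Expanding the product yields: p(z) = z^4 -11·z^3 + 58·z^2 -30·z -100.
Note conjugate pairs combine to real quadratics: (z − (5+5i))(z − (5−5i)) = z² − 10z + 50.
The resulting polynomial has degree 4 and real coefficients as required.

p(z) = z^4 -11·z^3 + 58·z^2 -30·z -100.


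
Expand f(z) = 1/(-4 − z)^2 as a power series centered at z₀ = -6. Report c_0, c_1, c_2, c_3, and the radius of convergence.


Let w = z − z₀, so z = z₀ + w.
Then -4 − z = -4 − (z₀ + w) = (-4 − z₀) − w = 2 − w.
f(z) = 1/(2 − w)^2 = (1/(2)^2) · (1 − w/(2))^{−2}.
By the binomial series (1−u)^{−2} = Σ_{n≥0} C(n+1, 1) u^n for |u|<1, with u = w/(2):
  c_n = C(n+1, 1) / (2)^(n+2).
  c_0 = 1/(2)^2 = 1/4.
  c_1 = 2/(2)^3 = 1/4.
  c_2 = 3/(2)^4 = 3/16.
  c_3 = 4/(2)^5 = 1/8.
The series is valid for |w/d| < 1, i.e. |z − z₀| < |d|.
Radius of convergence: R = |-4 − z₀| = |2| = 2 (distance from z₀ to the singularity z = -4).

c_0 = 1/4, c_1 = 1/4, c_2 = 3/16, c_3 = 1/8; R = 2.


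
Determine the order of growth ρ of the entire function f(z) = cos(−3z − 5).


cos(w) is a linear combination of e^{iw} and e^{−iw} (or e^w, e^{−w} in the hyperbolic case), so |cos(w)| ≤ e^{|w|}. With w = −3z − 5, |w| ≤ 3|z| + 5 = 3r + 5 on |z| = r, giving M(r) ≤ e^{3r + 5}, so ρ ≤ 1. On a suitable ray (z = it for sin/cos; z = t for sinh/cosh, t real → ∞), |cos(−3z − 5)| grows like e^{3|t|}/2, so ρ ≥ 1. Hence ρ = 1.
Therefore ρ = 1.

Order ρ = 1.


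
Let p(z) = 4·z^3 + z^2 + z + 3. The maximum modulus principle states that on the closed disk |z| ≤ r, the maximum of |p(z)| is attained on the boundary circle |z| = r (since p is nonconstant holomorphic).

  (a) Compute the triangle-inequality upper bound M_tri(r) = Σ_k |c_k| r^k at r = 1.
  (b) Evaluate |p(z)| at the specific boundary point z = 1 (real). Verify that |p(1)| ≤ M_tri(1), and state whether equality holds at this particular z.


Coefficients: c_0 = 3, c_1 = 1, c_2 = 1, c_3 = 4. Radius r = 1.
Part (a). Triangle bound: M_tri(r) = Σ_k |c_k| r^k
  = |3|·1^0 + |1|·1^1 + |1|·1^2 + |4|·1^3
  = 3 + 1 + 1 + 4 = 9.
This bounds M(r) := max_{|z|=r} |p(z)| from above; equality holds iff all terms c_k z^k can be made to align in phase at a single z on |z|=r.
Part (b). At z = 1 (real, on the circle |z| = r):
  p(1) = (3)·1^0 + (1)·1^1 + (1)·1^2 + (4)·1^3 = 9.
  |p(1)| = 9.
Since all nonzero coefficients share the same sign, |p(1)| = 9 = M_tri(1); the triangle bound is attained at z = 1, so in fact M(r) = 9.

M_tri(1) = 9; |p(1)| = 9; equality at z=1: yes.


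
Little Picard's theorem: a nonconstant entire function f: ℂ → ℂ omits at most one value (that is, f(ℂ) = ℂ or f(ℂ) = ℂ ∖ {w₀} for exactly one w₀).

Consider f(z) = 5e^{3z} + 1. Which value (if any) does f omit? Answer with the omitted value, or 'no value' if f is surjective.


Little Picard bounds the complement of f(ℂ) to at most one point.
e^{3z} is never zero on ℂ, so 5·e^{3z} takes every value in ℂ ∖ {0}. Adding 1 shifts the range to ℂ ∖ {1}. Thus f omits exactly the value 1.

Omitted value: 1.


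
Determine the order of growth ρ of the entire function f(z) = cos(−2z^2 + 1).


Write cos(w) = (e^{iw} ± e^{−iw})/(2 or 2i), so |cos(w)| ≤ e^{|w|}. With w = −2z^2 + 1, |w| ≤ 2r^2 + 1 on |z|=r, giving M(r) ≤ e^{2r^2 + 1} and ρ ≤ 2. For the lower bound, choose z on |z|=r with -2z^2 purely imaginary of modulus 2r^2; then |cos(−2z^2 + 1)| grows like e^{2r^2}/2, so ρ ≥ 2. Hence ρ = 2.
Therefore ρ = 2.

Order ρ = 2.


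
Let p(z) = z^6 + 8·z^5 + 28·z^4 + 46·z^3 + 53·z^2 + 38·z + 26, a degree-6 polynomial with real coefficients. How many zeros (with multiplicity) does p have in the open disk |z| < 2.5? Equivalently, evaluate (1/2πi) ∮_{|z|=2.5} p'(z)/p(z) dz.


The zeros of p are: (0 + 1i), (0 - 1i), (-1 + 1i), (-1 - 1i), (-3 + 2i), (-3 - 2i).
Their magnitudes are: 1, 1, 1.414, 1.414, 3.606, 3.606.
Zeros with |z| < R = 2.5: (0 + 1i), (0 - 1i), (-1 + 1i), (-1 - 1i).
Count = 4.
By the argument principle, (1/2πi) ∮_{|z|=R} p'(z)/p(z) dz equals exactly this count.

Number of zeros inside |z| < 2.5: 4.


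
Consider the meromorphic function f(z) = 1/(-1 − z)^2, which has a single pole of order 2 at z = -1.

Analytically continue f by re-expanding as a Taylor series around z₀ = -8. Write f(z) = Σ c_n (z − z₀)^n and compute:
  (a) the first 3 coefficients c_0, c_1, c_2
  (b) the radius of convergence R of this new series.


Let w = z − z₀, so z = z₀ + w.
Then -1 − z = -1 − (z₀ + w) = (-1 − z₀) − w = 7 − w.
f(z) = 1/(7 − w)^2 = (1/(7)^2) · (1 − w/(7))^{−2}.
By the binomial series (1−u)^{−2} = Σ_{n≥0} C(n+1, 1) u^n for |u|<1, with u = w/(7):
  c_n = C(n+1, 1) / (7)^(n+2).
  c_0 = 1/(7)^2 = 1/49.
  c_1 = 2/(7)^3 = 2/343.
  c_2 = 3/(7)^4 = 3/2401.
The series is valid for |w/d| < 1, i.e. |z − z₀| < |d|.
Radius of convergence: R = |-1 − z₀| = |7| = 7 (distance from z₀ to the singularity z = -1).

c_0 = 1/49, c_1 = 2/343, c_2 = 3/2401; R = 7.


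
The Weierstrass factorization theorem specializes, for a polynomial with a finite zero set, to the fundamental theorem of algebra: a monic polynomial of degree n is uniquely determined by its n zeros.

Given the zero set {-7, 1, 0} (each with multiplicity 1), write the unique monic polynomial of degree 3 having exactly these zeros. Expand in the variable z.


The polynomial is p(z) = ∏_{α ∈ S} (z − α), where S = {-7, 1, 0}.
Expanding the product yields: p(z) = z^3 + 6·z^2 -7·z.
The resulting polynomial has degree 3 and real coefficients as required.

p(z) = z^3 + 6·z^2 -7·z.


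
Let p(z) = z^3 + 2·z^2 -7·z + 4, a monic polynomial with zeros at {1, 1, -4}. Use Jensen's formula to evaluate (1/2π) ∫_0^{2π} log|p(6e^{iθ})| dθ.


Zeros: -4, 1, 1; r = 6.
Inside |z| < r: -4, 1, 1. Outside (|z| ≥ r): ∅.
p(0) = 4, so log|p(0)| = log(4) = 1.3863.
Apply Jensen: I(r) = log|p(0)| + Σ_k log(r/|z_k|), summed over zeros inside |z| < r.
  log(r/|z_k|) for z_k = 1: log(6/1) = 1.7918
  log(r/|z_k|) for z_k = 1: log(6/1) = 1.7918
  log(r/|z_k|) for z_k = -4: log(6/4) = 0.4055
Sum over inside zeros: 3.9890.
I(r) = log|p(0)| + (inside sum) = 1.3863 + 3.9890 = 5.3753.
Closed form (all zeros inside, monic): I(r) = n·log(r) = 3·log(6) = 5.3753. ✓

I(r) ≈ 5.3753.


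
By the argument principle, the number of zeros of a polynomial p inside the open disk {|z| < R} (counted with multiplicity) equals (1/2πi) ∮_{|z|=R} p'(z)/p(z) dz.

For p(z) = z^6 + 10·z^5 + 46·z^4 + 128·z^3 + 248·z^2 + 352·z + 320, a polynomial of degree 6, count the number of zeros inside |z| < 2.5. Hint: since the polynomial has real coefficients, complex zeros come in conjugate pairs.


The zeros of p are: (-2 + 2i), (-2 - 2i), (-3 + 1i), (-3 - 1i), (0 + 2i), (0 - 2i).
Their magnitudes are: 2.828, 2.828, 3.162, 3.162, 2, 2.
Zeros with |z| < R = 2.5: (0 + 2i), (0 - 2i).
Count = 2.
By the argument principle, (1/2πi) ∮_{|z|=R} p'(z)/p(z) dz equals exactly this count.

Number of zeros inside |z| < 2.5: 2.


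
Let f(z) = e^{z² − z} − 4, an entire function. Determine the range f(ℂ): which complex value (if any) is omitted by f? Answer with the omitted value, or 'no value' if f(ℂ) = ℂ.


Little Picard bounds the complement of f(ℂ) to at most one point.
The exponent g(z) = z² − z is a nonconstant polynomial, hence surjective onto ℂ. So e^{g(z)} takes every value in {e^w : w ∈ ℂ} = ℂ ∖ {0}. Adding -4 shifts the range to ℂ ∖ {-4}. f omits exactly -4.

Omitted value: -4.


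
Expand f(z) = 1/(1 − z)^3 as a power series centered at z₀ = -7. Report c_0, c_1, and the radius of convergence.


Let w = z − z₀, so z = z₀ + w.
Then 1 − z = 1 − (z₀ + w) = (1 − z₀) − w = 8 − w.
f(z) = 1/(8 − w)^3 = (1/(8)^3) · (1 − w/(8))^{−3}.
By the binomial series (1−u)^{−3} = Σ_{n≥0} C(n+2, 2) u^n for |u|<1, with u = w/(8):
  c_n = C(n+2, 2) / (8)^(n+3).
  c_0 = 1/(8)^3 = 1/512.
  c_1 = 3/(8)^4 = 3/4096.
The series is valid for |w/d| < 1, i.e. |z − z₀| < |d|.
Radius of convergence: R = |1 − z₀| = |8| = 8 (distance from z₀ to the singularity z = 1).

c_0 = 1/512, c_1 = 3/4096; R = 8.


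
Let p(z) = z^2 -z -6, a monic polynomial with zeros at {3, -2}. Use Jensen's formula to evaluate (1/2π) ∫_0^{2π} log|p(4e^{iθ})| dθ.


Zeros: -2, 3; r = 4.
Inside |z| < r: -2, 3. Outside (|z| ≥ r): ∅.
p(0) = -6, so log|p(0)| = log(6) = 1.7918.
Apply Jensen: I(r) = log|p(0)| + Σ_k log(r/|z_k|), summed over zeros inside |z| < r.
  log(r/|z_k|) for z_k = 3: log(4/3) = 0.2877
  log(r/|z_k|) for z_k = -2: log(4/2) = 0.6931
Sum over inside zeros: 0.9808.
I(r) = log|p(0)| + (inside sum) = 1.7918 + 0.9808 = 2.7726.
Closed form (all zeros inside, monic): I(r) = n·log(r) = 2·log(4) = 2.7726. ✓

I(r) ≈ 2.7726.


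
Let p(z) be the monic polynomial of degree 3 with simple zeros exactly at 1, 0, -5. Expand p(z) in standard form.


The polynomial is p(z) = ∏_{α ∈ S} (z − α), where S = {1, 0, -5}.
Expanding the product yields: p(z) = z^3 + 4·z^2 -5·z.
The resulting polynomial has degree 3 and real coefficients as required.

p(z) = z^3 + 4·z^2 -5·z.


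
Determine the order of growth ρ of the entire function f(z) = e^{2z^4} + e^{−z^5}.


Each summand is entire of order 4 and 5 respectively (as in the single-exponential case). The order of a sum is at most the max of the orders, so ρ ≤ 5. For the lower bound: on |z|=r choose arg z so that -1z^5 is real positive; then |e^{-1z^5}| = e^{1r^5} while |e^{2z^4}| ≤ e^{2r^4} = o(e^{1r^5}). So |f| ≥ e^{1r^5}(1 − o(1)) and ρ ≥ 5. Hence ρ = max(4, 5) = 5.
Therefore ρ = 5.

Order ρ = 5.


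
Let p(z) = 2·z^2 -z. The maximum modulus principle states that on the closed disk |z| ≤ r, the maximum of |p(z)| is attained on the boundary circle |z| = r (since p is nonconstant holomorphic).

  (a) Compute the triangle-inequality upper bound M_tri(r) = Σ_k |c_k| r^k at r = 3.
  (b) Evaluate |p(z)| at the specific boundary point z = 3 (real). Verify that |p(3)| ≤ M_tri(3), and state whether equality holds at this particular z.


Coefficients: c_0 = 0, c_1 = -1, c_2 = 2. Radius r = 3.
Part (a). Triangle bound: M_tri(r) = Σ_k |c_k| r^k
  = |0|·3^0 + |-1|·3^1 + |2|·3^2
  = 0 + 3 + 18 = 21.
This bounds M(r) := max_{|z|=r} |p(z)| from above; equality holds iff all terms c_k z^k can be made to align in phase at a single z on |z|=r.
Part (b). At z = 3 (real, on the circle |z| = r):
  p(3) = (0)·3^0 + (-1)·3^1 + (2)·3^2 = 15.
  |p(3)| = 15.
Check: |p(3)| = 15 ≤ 21 = M_tri(3). ✓ Equality does not hold at z = 3 (the coefficients have mixed signs, so the terms do not all align in phase there).

M_tri(3) = 21; |p(3)| = 15; equality at z=3: no.


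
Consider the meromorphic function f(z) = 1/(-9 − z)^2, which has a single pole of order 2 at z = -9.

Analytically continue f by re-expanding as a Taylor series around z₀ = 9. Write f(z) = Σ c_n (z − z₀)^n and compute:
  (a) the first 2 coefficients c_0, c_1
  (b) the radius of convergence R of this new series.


Let w = z − z₀, so z = z₀ + w.
Then -9 − z = -9 − (z₀ + w) = (-9 − z₀) − w = -18 − w.
f(z) = 1/(-18 − w)^2 = (1/(-18)^2) · (1 − w/(-18))^{−2}.
By the binomial series (1−u)^{−2} = Σ_{n≥0} C(n+1, 1) u^n for |u|<1, with u = w/(-18):
  c_n = C(n+1, 1) / (-18)^(n+2).
  c_0 = 1/(-18)^2 = 1/324.
  c_1 = 2/(-18)^3 = -1/2916.
The series is valid for |w/d| < 1, i.e. |z − z₀| < |d|.
Radius of convergence: R = |-9 − z₀| = |-18| = 18 (distance from z₀ to the singularity z = -9).

c_0 = 1/324, c_1 = -1/2916; R = 18.


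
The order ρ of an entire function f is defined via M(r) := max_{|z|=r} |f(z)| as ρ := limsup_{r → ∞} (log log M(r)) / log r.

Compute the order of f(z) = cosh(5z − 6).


cosh(w) is a linear combination of e^{iw} and e^{−iw} (or e^w, e^{−w} in the hyperbolic case), so |cosh(w)| ≤ e^{|w|}. With w = 5z − 6, |w| ≤ 5|z| + 6 = 5r + 6 on |z| = r, giving M(r) ≤ e^{5r + 6}, so ρ ≤ 1. On a suitable ray (z = it for sin/cos; z = t for sinh/cosh, t real → ∞), |cosh(5z − 6)| grows like e^{5|t|}/2, so ρ ≥ 1. Hence ρ = 1.
Therefore ρ = 1.

Order ρ = 1.


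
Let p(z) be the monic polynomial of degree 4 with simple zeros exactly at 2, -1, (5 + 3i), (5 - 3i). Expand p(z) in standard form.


The polynomial is p(z) = ∏_{α ∈ S} (z − α), where S = {2, -1, (5 + 3i), (5 - 3i)}.
Expanding the product yields: p(z) = z^4 -11·z^3 + 42·z^2 -14·z -68.
Note conjugate pairs combine to real quadratics: (z − (5+3i))(z − (5−3i)) = z² − 10z + 34.
The resulting polynomial has degree 4 and real coefficients as required.

p(z) = z^4 -11·z^3 + 42·z^2 -14·z -68.


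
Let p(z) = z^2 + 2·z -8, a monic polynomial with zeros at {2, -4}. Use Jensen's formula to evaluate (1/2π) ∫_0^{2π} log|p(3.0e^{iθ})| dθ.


Zeros: -4, 2; r = 3.0.
Inside |z| < r: 2. Outside (|z| ≥ r): -4.
p(0) = -8, so log|p(0)| = log(8) = 2.0794.
Apply Jensen: I(r) = log|p(0)| + Σ_k log(r/|z_k|), summed over zeros inside |z| < r.
  log(r/|z_k|) for z_k = 2: log(3.0/2) = 0.4055
  Outside zeros (-4) contribute nothing to the Jensen sum.
Sum over inside zeros: 0.4055.
I(r) = log|p(0)| + (inside sum) = 2.0794 + 0.4055 = 2.4849.
Note: since some zeros are outside |z| ≤ r, the simplified n·log(r) form does NOT apply — only the inside zeros contribute.

I(r) ≈ 2.4849.


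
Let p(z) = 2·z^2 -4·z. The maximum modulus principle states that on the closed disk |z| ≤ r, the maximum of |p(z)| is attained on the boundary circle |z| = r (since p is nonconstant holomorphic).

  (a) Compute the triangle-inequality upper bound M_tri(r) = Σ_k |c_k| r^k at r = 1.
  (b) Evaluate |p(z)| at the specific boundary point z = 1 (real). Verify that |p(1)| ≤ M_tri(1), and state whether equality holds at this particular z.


Coefficients: c_0 = 0, c_1 = -4, c_2 = 2. Radius r = 1.
Part (a). Triangle bound: M_tri(r) = Σ_k |c_k| r^k
  = |0|·1^0 + |-4|·1^1 + |2|·1^2
  = 0 + 4 + 2 = 6.
This bounds M(r) := max_{|z|=r} |p(z)| from above; equality holds iff all terms c_k z^k can be made to align in phase at a single z on |z|=r.
Part (b). At z = 1 (real, on the circle |z| = r):
  p(1) = (0)·1^0 + (-4)·1^1 + (2)·1^2 = -2.
  |p(1)| = 2.
Check: |p(1)| = 2 ≤ 6 = M_tri(1). ✓ Equality does not hold at z = 1 (the coefficients have mixed signs, so the terms do not all align in phase there).

M_tri(1) = 6; |p(1)| = 2; equality at z=1: no.


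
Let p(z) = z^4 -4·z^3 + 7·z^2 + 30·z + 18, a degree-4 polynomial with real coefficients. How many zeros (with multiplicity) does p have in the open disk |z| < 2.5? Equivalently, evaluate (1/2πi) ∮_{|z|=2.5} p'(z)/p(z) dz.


The zeros of p are: -1, -1, (3 + 3i), (3 - 3i).
Their magnitudes are: 1, 1, 4.243, 4.243.
Zeros with |z| < R = 2.5: -1, -1.
Count = 2.
By the argument principle, (1/2πi) ∮_{|z|=R} p'(z)/p(z) dz equals exactly this count.

Number of zeros inside |z| < 2.5: 2.


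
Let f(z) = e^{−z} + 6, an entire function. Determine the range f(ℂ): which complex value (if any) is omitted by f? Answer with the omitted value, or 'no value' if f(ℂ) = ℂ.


Little Picard bounds the complement of f(ℂ) to at most one point.
e^{−z} is never zero on ℂ, so 1·e^{−z} takes every value in ℂ ∖ {0}. Adding 6 shifts the range to ℂ ∖ {6}. Thus f omits exactly the value 6.

Omitted value: 6.


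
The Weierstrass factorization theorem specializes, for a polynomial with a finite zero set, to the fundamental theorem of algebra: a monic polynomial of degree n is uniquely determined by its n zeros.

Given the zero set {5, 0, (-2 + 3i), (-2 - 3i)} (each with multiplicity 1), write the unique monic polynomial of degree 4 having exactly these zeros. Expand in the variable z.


The polynomial is p(z) = ∏_{α ∈ S} (z − α), where S = {5, 0, (-2 + 3i), (-2 - 3i)}.
Expanding the product yields: p(z) = z^4 -z^3 -7·z^2 -65·z.
Note conjugate pairs combine to real quadratics: (z − (-2+3i))(z − (-2−3i)) = z² + 4z + 13.
The resulting polynomial has degree 4 and real coefficients as required.

p(z) = z^4 -z^3 -7·z^2 -65·z.


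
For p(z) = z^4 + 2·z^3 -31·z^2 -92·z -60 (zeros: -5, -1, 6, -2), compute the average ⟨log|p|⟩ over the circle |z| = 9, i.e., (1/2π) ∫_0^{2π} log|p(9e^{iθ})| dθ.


Zeros: -5, -2, -1, 6; r = 9.
Inside |z| < r: -5, -2, -1, 6. Outside (|z| ≥ r): ∅.
p(0) = -60, so log|p(0)| = log(60) = 4.0943.
Apply Jensen: I(r) = log|p(0)| + Σ_k log(r/|z_k|), summed over zeros inside |z| < r.
  log(r/|z_k|) for z_k = -5: log(9/5) = 0.5878
  log(r/|z_k|) for z_k = -1: log(9/1) = 2.1972
  log(r/|z_k|) for z_k = 6: log(9/6) = 0.4055
  log(r/|z_k|) for z_k = -2: log(9/2) = 1.5041
Sum over inside zeros: 4.6946.
I(r) = log|p(0)| + (inside sum) = 4.0943 + 4.6946 = 8.7889.
Closed form (all zeros inside, monic): I(r) = n·log(r) = 4·log(9) = 8.7889. ✓

I(r) ≈ 8.7889.


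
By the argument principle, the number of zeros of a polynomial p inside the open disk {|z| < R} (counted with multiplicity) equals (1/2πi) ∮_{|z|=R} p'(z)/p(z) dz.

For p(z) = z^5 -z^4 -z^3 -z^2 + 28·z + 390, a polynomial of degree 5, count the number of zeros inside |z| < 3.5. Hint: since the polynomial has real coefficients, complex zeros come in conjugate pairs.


The zeros of p are: (3 + 2i), (3 - 2i), (-1 + 3i), (-1 - 3i), -3.
Their magnitudes are: 3.606, 3.606, 3.162, 3.162, 3.
Zeros with |z| < R = 3.5: (-1 + 3i), (-1 - 3i), -3.
Count = 3.
By the argument principle, (1/2πi) ∮_{|z|=R} p'(z)/p(z) dz equals exactly this count.

Number of zeros inside |z| < 3.5: 3.


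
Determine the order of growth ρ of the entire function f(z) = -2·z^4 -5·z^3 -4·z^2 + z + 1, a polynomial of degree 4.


|f(z)| ≤ Σ|c_k|·r^k = O(r^4) as r → ∞. Polynomial growth is O(e^{r^ε}) for every ε > 0 (since r^4/e^{r^ε} → 0), so ρ ≤ ε for all ε > 0, i.e. ρ = 0. Every nonconstant polynomial has order 0.
Therefore ρ = 0.

Order ρ = 0.


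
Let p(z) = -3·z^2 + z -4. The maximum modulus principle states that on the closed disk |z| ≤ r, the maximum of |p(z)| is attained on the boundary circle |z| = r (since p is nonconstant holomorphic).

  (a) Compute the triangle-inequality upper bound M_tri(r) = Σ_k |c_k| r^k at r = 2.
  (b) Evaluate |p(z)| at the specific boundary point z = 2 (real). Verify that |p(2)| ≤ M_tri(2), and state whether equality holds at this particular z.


Coefficients: c_0 = -4, c_1 = 1, c_2 = -3. Radius r = 2.
Part (a). Triangle bound: M_tri(r) = Σ_k |c_k| r^k
  = |-4|·2^0 + |1|·2^1 + |-3|·2^2
  = 4 + 2 + 12 = 18.
This bounds M(r) := max_{|z|=r} |p(z)| from above; equality holds iff all terms c_k z^k can be made to align in phase at a single z on |z|=r.
Part (b). At z = 2 (real, on the circle |z| = r):
  p(2) = (-4)·2^0 + (1)·2^1 + (-3)·2^2 = -14.
  |p(2)| = 14.
Check: |p(2)| = 14 ≤ 18 = M_tri(2). ✓ Equality does not hold at z = 2 (the coefficients have mixed signs, so the terms do not all align in phase there).

M_tri(2) = 18; |p(2)| = 14; equality at z=2: no.


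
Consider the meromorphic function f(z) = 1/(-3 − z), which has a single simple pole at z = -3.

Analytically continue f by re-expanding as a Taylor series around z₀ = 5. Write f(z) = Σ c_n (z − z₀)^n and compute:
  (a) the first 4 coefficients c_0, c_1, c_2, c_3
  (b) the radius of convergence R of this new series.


Let w = z − z₀, so z = z₀ + w.
Then -3 − z = -3 − (z₀ + w) = (-3 − z₀) − w = -8 − w.
f(z) = 1/(-8 − w) = (1/(-8)) · 1/(1 − w/(-8)) = Σ_{n≥0} w^n / (-8)^(n+1).
So c_n = 1/(-8)^(n+1):
  c_0 = 1/(-8)^1 = -1/8.
  c_1 = 1/(-8)^2 = 1/64.
  c_2 = 1/(-8)^3 = -1/512.
  c_3 = 1/(-8)^4 = 1/4096.
The series is valid for |w/d| < 1, i.e. |z − z₀| < |d|.
Radius of convergence: R = |-3 − z₀| = |-8| = 8 (distance from z₀ to the singularity z = -3).

c_0 = -1/8, c_1 = 1/64, c_2 = -1/512, c_3 = 1/4096; R = 8.


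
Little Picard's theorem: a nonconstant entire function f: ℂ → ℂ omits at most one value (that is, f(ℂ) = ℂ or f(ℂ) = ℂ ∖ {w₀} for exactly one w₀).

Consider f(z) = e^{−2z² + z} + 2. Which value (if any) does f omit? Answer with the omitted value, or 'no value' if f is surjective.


Little Picard bounds the complement of f(ℂ) to at most one point.
The exponent g(z) = −2z² + z is a nonconstant polynomial, hence surjective onto ℂ. So e^{g(z)} takes every value in {e^w : w ∈ ℂ} = ℂ ∖ {0}. Adding 2 shifts the range to ℂ ∖ {2}. f omits exactly 2.

Omitted value: 2.


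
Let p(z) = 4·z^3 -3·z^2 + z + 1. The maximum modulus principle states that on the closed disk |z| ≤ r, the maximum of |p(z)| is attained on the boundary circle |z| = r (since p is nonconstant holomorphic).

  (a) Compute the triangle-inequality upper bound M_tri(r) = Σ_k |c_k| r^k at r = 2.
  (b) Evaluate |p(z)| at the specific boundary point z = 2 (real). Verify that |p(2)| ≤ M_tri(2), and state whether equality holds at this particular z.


Coefficients: c_0 = 1, c_1 = 1, c_2 = -3, c_3 = 4. Radius r = 2.
Part (a). Triangle bound: M_tri(r) = Σ_k |c_k| r^k
  = |1|·2^0 + |1|·2^1 + |-3|·2^2 + |4|·2^3
  = 1 + 2 + 12 + 32 = 47.
This bounds M(r) := max_{|z|=r} |p(z)| from above; equality holds iff all terms c_k z^k can be made to align in phase at a single z on |z|=r.
Part (b). At z = 2 (real, on the circle |z| = r):
  p(2) = (1)·2^0 + (1)·2^1 + (-3)·2^2 + (4)·2^3 = 23.
  |p(2)| = 23.
Check: |p(2)| = 23 ≤ 47 = M_tri(2). ✓ Equality does not hold at z = 2 (the coefficients have mixed signs, so the terms do not all align in phase there).

M_tri(2) = 47; |p(2)| = 23; equality at z=2: no.


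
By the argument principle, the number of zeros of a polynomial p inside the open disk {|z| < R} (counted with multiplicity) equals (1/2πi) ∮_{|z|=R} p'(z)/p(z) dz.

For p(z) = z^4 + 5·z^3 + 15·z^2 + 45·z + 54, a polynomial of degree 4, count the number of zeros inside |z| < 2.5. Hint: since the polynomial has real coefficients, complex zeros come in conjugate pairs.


The zeros of p are: -3, -2, (0 + 3i), (0 - 3i).
Their magnitudes are: 3, 2, 3, 3.
Zeros with |z| < R = 2.5: -2.
Count = 1.
By the argument principle, (1/2πi) ∮_{|z|=R} p'(z)/p(z) dz equals exactly this count.

Number of zeros inside |z| < 2.5: 1.


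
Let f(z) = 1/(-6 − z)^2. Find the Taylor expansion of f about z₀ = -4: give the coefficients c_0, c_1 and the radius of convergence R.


Let w = z − z₀, so z = z₀ + w.
Then -6 − z = -6 − (z₀ + w) = (-6 − z₀) − w = -2 − w.
f(z) = 1/(-2 − w)^2 = (1/(-2)^2) · (1 − w/(-2))^{−2}.
By the binomial series (1−u)^{−2} = Σ_{n≥0} C(n+1, 1) u^n for |u|<1, with u = w/(-2):
  c_n = C(n+1, 1) / (-2)^(n+2).
  c_0 = 1/(-2)^2 = 1/4.
  c_1 = 2/(-2)^3 = -1/4.
The series is valid for |w/d| < 1, i.e. |z − z₀| < |d|.
Radius of convergence: R = |-6 − z₀| = |-2| = 2 (distance from z₀ to the singularity z = -6).

c_0 = 1/4, c_1 = -1/4; R = 2.
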